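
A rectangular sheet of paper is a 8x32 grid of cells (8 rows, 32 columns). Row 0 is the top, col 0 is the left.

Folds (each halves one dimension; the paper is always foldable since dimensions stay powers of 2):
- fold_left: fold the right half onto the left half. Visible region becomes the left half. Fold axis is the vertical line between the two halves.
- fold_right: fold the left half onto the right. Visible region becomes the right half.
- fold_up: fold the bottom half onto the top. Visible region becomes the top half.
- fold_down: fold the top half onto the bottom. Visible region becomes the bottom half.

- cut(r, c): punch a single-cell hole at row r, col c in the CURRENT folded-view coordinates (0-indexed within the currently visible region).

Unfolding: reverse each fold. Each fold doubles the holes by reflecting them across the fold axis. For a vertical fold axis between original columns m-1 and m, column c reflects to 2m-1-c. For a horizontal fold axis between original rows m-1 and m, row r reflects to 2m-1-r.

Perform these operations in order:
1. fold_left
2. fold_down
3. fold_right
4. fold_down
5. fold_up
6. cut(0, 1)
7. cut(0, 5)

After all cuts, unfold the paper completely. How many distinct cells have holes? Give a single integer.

Op 1 fold_left: fold axis v@16; visible region now rows[0,8) x cols[0,16) = 8x16
Op 2 fold_down: fold axis h@4; visible region now rows[4,8) x cols[0,16) = 4x16
Op 3 fold_right: fold axis v@8; visible region now rows[4,8) x cols[8,16) = 4x8
Op 4 fold_down: fold axis h@6; visible region now rows[6,8) x cols[8,16) = 2x8
Op 5 fold_up: fold axis h@7; visible region now rows[6,7) x cols[8,16) = 1x8
Op 6 cut(0, 1): punch at orig (6,9); cuts so far [(6, 9)]; region rows[6,7) x cols[8,16) = 1x8
Op 7 cut(0, 5): punch at orig (6,13); cuts so far [(6, 9), (6, 13)]; region rows[6,7) x cols[8,16) = 1x8
Unfold 1 (reflect across h@7): 4 holes -> [(6, 9), (6, 13), (7, 9), (7, 13)]
Unfold 2 (reflect across h@6): 8 holes -> [(4, 9), (4, 13), (5, 9), (5, 13), (6, 9), (6, 13), (7, 9), (7, 13)]
Unfold 3 (reflect across v@8): 16 holes -> [(4, 2), (4, 6), (4, 9), (4, 13), (5, 2), (5, 6), (5, 9), (5, 13), (6, 2), (6, 6), (6, 9), (6, 13), (7, 2), (7, 6), (7, 9), (7, 13)]
Unfold 4 (reflect across h@4): 32 holes -> [(0, 2), (0, 6), (0, 9), (0, 13), (1, 2), (1, 6), (1, 9), (1, 13), (2, 2), (2, 6), (2, 9), (2, 13), (3, 2), (3, 6), (3, 9), (3, 13), (4, 2), (4, 6), (4, 9), (4, 13), (5, 2), (5, 6), (5, 9), (5, 13), (6, 2), (6, 6), (6, 9), (6, 13), (7, 2), (7, 6), (7, 9), (7, 13)]
Unfold 5 (reflect across v@16): 64 holes -> [(0, 2), (0, 6), (0, 9), (0, 13), (0, 18), (0, 22), (0, 25), (0, 29), (1, 2), (1, 6), (1, 9), (1, 13), (1, 18), (1, 22), (1, 25), (1, 29), (2, 2), (2, 6), (2, 9), (2, 13), (2, 18), (2, 22), (2, 25), (2, 29), (3, 2), (3, 6), (3, 9), (3, 13), (3, 18), (3, 22), (3, 25), (3, 29), (4, 2), (4, 6), (4, 9), (4, 13), (4, 18), (4, 22), (4, 25), (4, 29), (5, 2), (5, 6), (5, 9), (5, 13), (5, 18), (5, 22), (5, 25), (5, 29), (6, 2), (6, 6), (6, 9), (6, 13), (6, 18), (6, 22), (6, 25), (6, 29), (7, 2), (7, 6), (7, 9), (7, 13), (7, 18), (7, 22), (7, 25), (7, 29)]

Answer: 64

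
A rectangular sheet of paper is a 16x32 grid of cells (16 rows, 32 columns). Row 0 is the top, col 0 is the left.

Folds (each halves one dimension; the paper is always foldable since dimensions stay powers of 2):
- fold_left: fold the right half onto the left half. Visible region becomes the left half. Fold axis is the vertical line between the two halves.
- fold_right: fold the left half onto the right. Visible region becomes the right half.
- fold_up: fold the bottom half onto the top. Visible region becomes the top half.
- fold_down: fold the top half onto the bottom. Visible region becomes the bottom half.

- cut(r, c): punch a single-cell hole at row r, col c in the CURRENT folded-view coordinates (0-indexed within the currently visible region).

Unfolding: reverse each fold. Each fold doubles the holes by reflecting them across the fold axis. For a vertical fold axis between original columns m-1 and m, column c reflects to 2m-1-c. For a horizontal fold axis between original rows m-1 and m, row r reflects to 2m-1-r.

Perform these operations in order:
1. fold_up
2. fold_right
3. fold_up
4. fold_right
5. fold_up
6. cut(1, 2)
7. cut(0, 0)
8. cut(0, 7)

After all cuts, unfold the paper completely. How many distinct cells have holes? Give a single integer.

Op 1 fold_up: fold axis h@8; visible region now rows[0,8) x cols[0,32) = 8x32
Op 2 fold_right: fold axis v@16; visible region now rows[0,8) x cols[16,32) = 8x16
Op 3 fold_up: fold axis h@4; visible region now rows[0,4) x cols[16,32) = 4x16
Op 4 fold_right: fold axis v@24; visible region now rows[0,4) x cols[24,32) = 4x8
Op 5 fold_up: fold axis h@2; visible region now rows[0,2) x cols[24,32) = 2x8
Op 6 cut(1, 2): punch at orig (1,26); cuts so far [(1, 26)]; region rows[0,2) x cols[24,32) = 2x8
Op 7 cut(0, 0): punch at orig (0,24); cuts so far [(0, 24), (1, 26)]; region rows[0,2) x cols[24,32) = 2x8
Op 8 cut(0, 7): punch at orig (0,31); cuts so far [(0, 24), (0, 31), (1, 26)]; region rows[0,2) x cols[24,32) = 2x8
Unfold 1 (reflect across h@2): 6 holes -> [(0, 24), (0, 31), (1, 26), (2, 26), (3, 24), (3, 31)]
Unfold 2 (reflect across v@24): 12 holes -> [(0, 16), (0, 23), (0, 24), (0, 31), (1, 21), (1, 26), (2, 21), (2, 26), (3, 16), (3, 23), (3, 24), (3, 31)]
Unfold 3 (reflect across h@4): 24 holes -> [(0, 16), (0, 23), (0, 24), (0, 31), (1, 21), (1, 26), (2, 21), (2, 26), (3, 16), (3, 23), (3, 24), (3, 31), (4, 16), (4, 23), (4, 24), (4, 31), (5, 21), (5, 26), (6, 21), (6, 26), (7, 16), (7, 23), (7, 24), (7, 31)]
Unfold 4 (reflect across v@16): 48 holes -> [(0, 0), (0, 7), (0, 8), (0, 15), (0, 16), (0, 23), (0, 24), (0, 31), (1, 5), (1, 10), (1, 21), (1, 26), (2, 5), (2, 10), (2, 21), (2, 26), (3, 0), (3, 7), (3, 8), (3, 15), (3, 16), (3, 23), (3, 24), (3, 31), (4, 0), (4, 7), (4, 8), (4, 15), (4, 16), (4, 23), (4, 24), (4, 31), (5, 5), (5, 10), (5, 21), (5, 26), (6, 5), (6, 10), (6, 21), (6, 26), (7, 0), (7, 7), (7, 8), (7, 15), (7, 16), (7, 23), (7, 24), (7, 31)]
Unfold 5 (reflect across h@8): 96 holes -> [(0, 0), (0, 7), (0, 8), (0, 15), (0, 16), (0, 23), (0, 24), (0, 31), (1, 5), (1, 10), (1, 21), (1, 26), (2, 5), (2, 10), (2, 21), (2, 26), (3, 0), (3, 7), (3, 8), (3, 15), (3, 16), (3, 23), (3, 24), (3, 31), (4, 0), (4, 7), (4, 8), (4, 15), (4, 16), (4, 23), (4, 24), (4, 31), (5, 5), (5, 10), (5, 21), (5, 26), (6, 5), (6, 10), (6, 21), (6, 26), (7, 0), (7, 7), (7, 8), (7, 15), (7, 16), (7, 23), (7, 24), (7, 31), (8, 0), (8, 7), (8, 8), (8, 15), (8, 16), (8, 23), (8, 24), (8, 31), (9, 5), (9, 10), (9, 21), (9, 26), (10, 5), (10, 10), (10, 21), (10, 26), (11, 0), (11, 7), (11, 8), (11, 15), (11, 16), (11, 23), (11, 24), (11, 31), (12, 0), (12, 7), (12, 8), (12, 15), (12, 16), (12, 23), (12, 24), (12, 31), (13, 5), (13, 10), (13, 21), (13, 26), (14, 5), (14, 10), (14, 21), (14, 26), (15, 0), (15, 7), (15, 8), (15, 15), (15, 16), (15, 23), (15, 24), (15, 31)]

Answer: 96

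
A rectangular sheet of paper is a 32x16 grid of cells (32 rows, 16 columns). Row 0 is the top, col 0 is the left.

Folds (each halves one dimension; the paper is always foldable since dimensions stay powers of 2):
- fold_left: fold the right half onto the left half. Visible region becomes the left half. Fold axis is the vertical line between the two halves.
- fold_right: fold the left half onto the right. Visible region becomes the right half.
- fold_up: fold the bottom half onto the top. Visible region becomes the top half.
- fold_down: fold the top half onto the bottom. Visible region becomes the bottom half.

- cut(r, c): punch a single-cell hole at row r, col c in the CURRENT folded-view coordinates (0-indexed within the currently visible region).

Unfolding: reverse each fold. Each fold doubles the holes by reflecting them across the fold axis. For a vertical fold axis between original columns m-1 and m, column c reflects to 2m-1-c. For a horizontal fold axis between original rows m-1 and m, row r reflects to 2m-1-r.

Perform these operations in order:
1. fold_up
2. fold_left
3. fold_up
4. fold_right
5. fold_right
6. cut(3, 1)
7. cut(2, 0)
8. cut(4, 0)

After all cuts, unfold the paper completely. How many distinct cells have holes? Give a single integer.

Answer: 96

Derivation:
Op 1 fold_up: fold axis h@16; visible region now rows[0,16) x cols[0,16) = 16x16
Op 2 fold_left: fold axis v@8; visible region now rows[0,16) x cols[0,8) = 16x8
Op 3 fold_up: fold axis h@8; visible region now rows[0,8) x cols[0,8) = 8x8
Op 4 fold_right: fold axis v@4; visible region now rows[0,8) x cols[4,8) = 8x4
Op 5 fold_right: fold axis v@6; visible region now rows[0,8) x cols[6,8) = 8x2
Op 6 cut(3, 1): punch at orig (3,7); cuts so far [(3, 7)]; region rows[0,8) x cols[6,8) = 8x2
Op 7 cut(2, 0): punch at orig (2,6); cuts so far [(2, 6), (3, 7)]; region rows[0,8) x cols[6,8) = 8x2
Op 8 cut(4, 0): punch at orig (4,6); cuts so far [(2, 6), (3, 7), (4, 6)]; region rows[0,8) x cols[6,8) = 8x2
Unfold 1 (reflect across v@6): 6 holes -> [(2, 5), (2, 6), (3, 4), (3, 7), (4, 5), (4, 6)]
Unfold 2 (reflect across v@4): 12 holes -> [(2, 1), (2, 2), (2, 5), (2, 6), (3, 0), (3, 3), (3, 4), (3, 7), (4, 1), (4, 2), (4, 5), (4, 6)]
Unfold 3 (reflect across h@8): 24 holes -> [(2, 1), (2, 2), (2, 5), (2, 6), (3, 0), (3, 3), (3, 4), (3, 7), (4, 1), (4, 2), (4, 5), (4, 6), (11, 1), (11, 2), (11, 5), (11, 6), (12, 0), (12, 3), (12, 4), (12, 7), (13, 1), (13, 2), (13, 5), (13, 6)]
Unfold 4 (reflect across v@8): 48 holes -> [(2, 1), (2, 2), (2, 5), (2, 6), (2, 9), (2, 10), (2, 13), (2, 14), (3, 0), (3, 3), (3, 4), (3, 7), (3, 8), (3, 11), (3, 12), (3, 15), (4, 1), (4, 2), (4, 5), (4, 6), (4, 9), (4, 10), (4, 13), (4, 14), (11, 1), (11, 2), (11, 5), (11, 6), (11, 9), (11, 10), (11, 13), (11, 14), (12, 0), (12, 3), (12, 4), (12, 7), (12, 8), (12, 11), (12, 12), (12, 15), (13, 1), (13, 2), (13, 5), (13, 6), (13, 9), (13, 10), (13, 13), (13, 14)]
Unfold 5 (reflect across h@16): 96 holes -> [(2, 1), (2, 2), (2, 5), (2, 6), (2, 9), (2, 10), (2, 13), (2, 14), (3, 0), (3, 3), (3, 4), (3, 7), (3, 8), (3, 11), (3, 12), (3, 15), (4, 1), (4, 2), (4, 5), (4, 6), (4, 9), (4, 10), (4, 13), (4, 14), (11, 1), (11, 2), (11, 5), (11, 6), (11, 9), (11, 10), (11, 13), (11, 14), (12, 0), (12, 3), (12, 4), (12, 7), (12, 8), (12, 11), (12, 12), (12, 15), (13, 1), (13, 2), (13, 5), (13, 6), (13, 9), (13, 10), (13, 13), (13, 14), (18, 1), (18, 2), (18, 5), (18, 6), (18, 9), (18, 10), (18, 13), (18, 14), (19, 0), (19, 3), (19, 4), (19, 7), (19, 8), (19, 11), (19, 12), (19, 15), (20, 1), (20, 2), (20, 5), (20, 6), (20, 9), (20, 10), (20, 13), (20, 14), (27, 1), (27, 2), (27, 5), (27, 6), (27, 9), (27, 10), (27, 13), (27, 14), (28, 0), (28, 3), (28, 4), (28, 7), (28, 8), (28, 11), (28, 12), (28, 15), (29, 1), (29, 2), (29, 5), (29, 6), (29, 9), (29, 10), (29, 13), (29, 14)]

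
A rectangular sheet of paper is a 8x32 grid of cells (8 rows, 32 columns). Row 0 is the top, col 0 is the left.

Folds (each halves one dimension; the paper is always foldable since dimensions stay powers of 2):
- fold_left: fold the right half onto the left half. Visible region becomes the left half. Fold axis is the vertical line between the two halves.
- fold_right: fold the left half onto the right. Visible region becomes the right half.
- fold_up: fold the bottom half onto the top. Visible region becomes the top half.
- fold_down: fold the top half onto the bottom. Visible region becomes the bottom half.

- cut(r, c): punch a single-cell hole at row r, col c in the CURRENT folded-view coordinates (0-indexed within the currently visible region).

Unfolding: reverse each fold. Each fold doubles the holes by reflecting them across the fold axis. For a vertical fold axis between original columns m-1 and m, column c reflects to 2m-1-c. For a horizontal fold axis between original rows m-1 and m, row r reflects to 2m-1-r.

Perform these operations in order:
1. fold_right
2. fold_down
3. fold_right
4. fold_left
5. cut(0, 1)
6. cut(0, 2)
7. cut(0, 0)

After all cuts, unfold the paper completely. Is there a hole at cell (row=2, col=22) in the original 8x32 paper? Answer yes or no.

Op 1 fold_right: fold axis v@16; visible region now rows[0,8) x cols[16,32) = 8x16
Op 2 fold_down: fold axis h@4; visible region now rows[4,8) x cols[16,32) = 4x16
Op 3 fold_right: fold axis v@24; visible region now rows[4,8) x cols[24,32) = 4x8
Op 4 fold_left: fold axis v@28; visible region now rows[4,8) x cols[24,28) = 4x4
Op 5 cut(0, 1): punch at orig (4,25); cuts so far [(4, 25)]; region rows[4,8) x cols[24,28) = 4x4
Op 6 cut(0, 2): punch at orig (4,26); cuts so far [(4, 25), (4, 26)]; region rows[4,8) x cols[24,28) = 4x4
Op 7 cut(0, 0): punch at orig (4,24); cuts so far [(4, 24), (4, 25), (4, 26)]; region rows[4,8) x cols[24,28) = 4x4
Unfold 1 (reflect across v@28): 6 holes -> [(4, 24), (4, 25), (4, 26), (4, 29), (4, 30), (4, 31)]
Unfold 2 (reflect across v@24): 12 holes -> [(4, 16), (4, 17), (4, 18), (4, 21), (4, 22), (4, 23), (4, 24), (4, 25), (4, 26), (4, 29), (4, 30), (4, 31)]
Unfold 3 (reflect across h@4): 24 holes -> [(3, 16), (3, 17), (3, 18), (3, 21), (3, 22), (3, 23), (3, 24), (3, 25), (3, 26), (3, 29), (3, 30), (3, 31), (4, 16), (4, 17), (4, 18), (4, 21), (4, 22), (4, 23), (4, 24), (4, 25), (4, 26), (4, 29), (4, 30), (4, 31)]
Unfold 4 (reflect across v@16): 48 holes -> [(3, 0), (3, 1), (3, 2), (3, 5), (3, 6), (3, 7), (3, 8), (3, 9), (3, 10), (3, 13), (3, 14), (3, 15), (3, 16), (3, 17), (3, 18), (3, 21), (3, 22), (3, 23), (3, 24), (3, 25), (3, 26), (3, 29), (3, 30), (3, 31), (4, 0), (4, 1), (4, 2), (4, 5), (4, 6), (4, 7), (4, 8), (4, 9), (4, 10), (4, 13), (4, 14), (4, 15), (4, 16), (4, 17), (4, 18), (4, 21), (4, 22), (4, 23), (4, 24), (4, 25), (4, 26), (4, 29), (4, 30), (4, 31)]
Holes: [(3, 0), (3, 1), (3, 2), (3, 5), (3, 6), (3, 7), (3, 8), (3, 9), (3, 10), (3, 13), (3, 14), (3, 15), (3, 16), (3, 17), (3, 18), (3, 21), (3, 22), (3, 23), (3, 24), (3, 25), (3, 26), (3, 29), (3, 30), (3, 31), (4, 0), (4, 1), (4, 2), (4, 5), (4, 6), (4, 7), (4, 8), (4, 9), (4, 10), (4, 13), (4, 14), (4, 15), (4, 16), (4, 17), (4, 18), (4, 21), (4, 22), (4, 23), (4, 24), (4, 25), (4, 26), (4, 29), (4, 30), (4, 31)]

Answer: no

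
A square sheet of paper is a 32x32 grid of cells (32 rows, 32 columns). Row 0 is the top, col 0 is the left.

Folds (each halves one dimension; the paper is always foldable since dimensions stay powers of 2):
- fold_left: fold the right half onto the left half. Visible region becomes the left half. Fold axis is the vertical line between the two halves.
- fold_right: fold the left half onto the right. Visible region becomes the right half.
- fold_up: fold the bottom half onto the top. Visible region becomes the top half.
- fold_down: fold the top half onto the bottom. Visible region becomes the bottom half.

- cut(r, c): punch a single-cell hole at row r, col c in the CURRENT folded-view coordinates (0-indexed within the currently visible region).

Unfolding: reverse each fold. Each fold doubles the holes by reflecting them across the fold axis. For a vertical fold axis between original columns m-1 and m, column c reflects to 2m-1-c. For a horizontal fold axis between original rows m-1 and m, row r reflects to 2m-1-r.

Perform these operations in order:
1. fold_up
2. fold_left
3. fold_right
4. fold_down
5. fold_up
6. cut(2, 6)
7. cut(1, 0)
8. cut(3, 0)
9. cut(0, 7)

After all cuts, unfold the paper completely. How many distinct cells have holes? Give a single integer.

Answer: 128

Derivation:
Op 1 fold_up: fold axis h@16; visible region now rows[0,16) x cols[0,32) = 16x32
Op 2 fold_left: fold axis v@16; visible region now rows[0,16) x cols[0,16) = 16x16
Op 3 fold_right: fold axis v@8; visible region now rows[0,16) x cols[8,16) = 16x8
Op 4 fold_down: fold axis h@8; visible region now rows[8,16) x cols[8,16) = 8x8
Op 5 fold_up: fold axis h@12; visible region now rows[8,12) x cols[8,16) = 4x8
Op 6 cut(2, 6): punch at orig (10,14); cuts so far [(10, 14)]; region rows[8,12) x cols[8,16) = 4x8
Op 7 cut(1, 0): punch at orig (9,8); cuts so far [(9, 8), (10, 14)]; region rows[8,12) x cols[8,16) = 4x8
Op 8 cut(3, 0): punch at orig (11,8); cuts so far [(9, 8), (10, 14), (11, 8)]; region rows[8,12) x cols[8,16) = 4x8
Op 9 cut(0, 7): punch at orig (8,15); cuts so far [(8, 15), (9, 8), (10, 14), (11, 8)]; region rows[8,12) x cols[8,16) = 4x8
Unfold 1 (reflect across h@12): 8 holes -> [(8, 15), (9, 8), (10, 14), (11, 8), (12, 8), (13, 14), (14, 8), (15, 15)]
Unfold 2 (reflect across h@8): 16 holes -> [(0, 15), (1, 8), (2, 14), (3, 8), (4, 8), (5, 14), (6, 8), (7, 15), (8, 15), (9, 8), (10, 14), (11, 8), (12, 8), (13, 14), (14, 8), (15, 15)]
Unfold 3 (reflect across v@8): 32 holes -> [(0, 0), (0, 15), (1, 7), (1, 8), (2, 1), (2, 14), (3, 7), (3, 8), (4, 7), (4, 8), (5, 1), (5, 14), (6, 7), (6, 8), (7, 0), (7, 15), (8, 0), (8, 15), (9, 7), (9, 8), (10, 1), (10, 14), (11, 7), (11, 8), (12, 7), (12, 8), (13, 1), (13, 14), (14, 7), (14, 8), (15, 0), (15, 15)]
Unfold 4 (reflect across v@16): 64 holes -> [(0, 0), (0, 15), (0, 16), (0, 31), (1, 7), (1, 8), (1, 23), (1, 24), (2, 1), (2, 14), (2, 17), (2, 30), (3, 7), (3, 8), (3, 23), (3, 24), (4, 7), (4, 8), (4, 23), (4, 24), (5, 1), (5, 14), (5, 17), (5, 30), (6, 7), (6, 8), (6, 23), (6, 24), (7, 0), (7, 15), (7, 16), (7, 31), (8, 0), (8, 15), (8, 16), (8, 31), (9, 7), (9, 8), (9, 23), (9, 24), (10, 1), (10, 14), (10, 17), (10, 30), (11, 7), (11, 8), (11, 23), (11, 24), (12, 7), (12, 8), (12, 23), (12, 24), (13, 1), (13, 14), (13, 17), (13, 30), (14, 7), (14, 8), (14, 23), (14, 24), (15, 0), (15, 15), (15, 16), (15, 31)]
Unfold 5 (reflect across h@16): 128 holes -> [(0, 0), (0, 15), (0, 16), (0, 31), (1, 7), (1, 8), (1, 23), (1, 24), (2, 1), (2, 14), (2, 17), (2, 30), (3, 7), (3, 8), (3, 23), (3, 24), (4, 7), (4, 8), (4, 23), (4, 24), (5, 1), (5, 14), (5, 17), (5, 30), (6, 7), (6, 8), (6, 23), (6, 24), (7, 0), (7, 15), (7, 16), (7, 31), (8, 0), (8, 15), (8, 16), (8, 31), (9, 7), (9, 8), (9, 23), (9, 24), (10, 1), (10, 14), (10, 17), (10, 30), (11, 7), (11, 8), (11, 23), (11, 24), (12, 7), (12, 8), (12, 23), (12, 24), (13, 1), (13, 14), (13, 17), (13, 30), (14, 7), (14, 8), (14, 23), (14, 24), (15, 0), (15, 15), (15, 16), (15, 31), (16, 0), (16, 15), (16, 16), (16, 31), (17, 7), (17, 8), (17, 23), (17, 24), (18, 1), (18, 14), (18, 17), (18, 30), (19, 7), (19, 8), (19, 23), (19, 24), (20, 7), (20, 8), (20, 23), (20, 24), (21, 1), (21, 14), (21, 17), (21, 30), (22, 7), (22, 8), (22, 23), (22, 24), (23, 0), (23, 15), (23, 16), (23, 31), (24, 0), (24, 15), (24, 16), (24, 31), (25, 7), (25, 8), (25, 23), (25, 24), (26, 1), (26, 14), (26, 17), (26, 30), (27, 7), (27, 8), (27, 23), (27, 24), (28, 7), (28, 8), (28, 23), (28, 24), (29, 1), (29, 14), (29, 17), (29, 30), (30, 7), (30, 8), (30, 23), (30, 24), (31, 0), (31, 15), (31, 16), (31, 31)]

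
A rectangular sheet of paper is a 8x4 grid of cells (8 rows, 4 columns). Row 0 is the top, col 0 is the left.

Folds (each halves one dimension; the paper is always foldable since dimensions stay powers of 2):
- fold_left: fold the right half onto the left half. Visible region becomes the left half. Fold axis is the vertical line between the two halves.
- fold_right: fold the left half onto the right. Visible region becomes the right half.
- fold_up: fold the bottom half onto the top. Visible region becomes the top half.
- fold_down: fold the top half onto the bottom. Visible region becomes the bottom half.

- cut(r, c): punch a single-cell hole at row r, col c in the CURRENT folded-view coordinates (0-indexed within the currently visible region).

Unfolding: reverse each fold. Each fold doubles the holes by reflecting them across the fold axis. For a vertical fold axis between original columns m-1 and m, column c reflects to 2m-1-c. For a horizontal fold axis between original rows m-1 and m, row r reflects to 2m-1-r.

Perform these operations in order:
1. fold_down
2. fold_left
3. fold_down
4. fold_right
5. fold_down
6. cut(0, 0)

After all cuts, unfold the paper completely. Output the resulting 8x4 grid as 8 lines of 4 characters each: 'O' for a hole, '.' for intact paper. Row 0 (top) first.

Answer: OOOO
OOOO
OOOO
OOOO
OOOO
OOOO
OOOO
OOOO

Derivation:
Op 1 fold_down: fold axis h@4; visible region now rows[4,8) x cols[0,4) = 4x4
Op 2 fold_left: fold axis v@2; visible region now rows[4,8) x cols[0,2) = 4x2
Op 3 fold_down: fold axis h@6; visible region now rows[6,8) x cols[0,2) = 2x2
Op 4 fold_right: fold axis v@1; visible region now rows[6,8) x cols[1,2) = 2x1
Op 5 fold_down: fold axis h@7; visible region now rows[7,8) x cols[1,2) = 1x1
Op 6 cut(0, 0): punch at orig (7,1); cuts so far [(7, 1)]; region rows[7,8) x cols[1,2) = 1x1
Unfold 1 (reflect across h@7): 2 holes -> [(6, 1), (7, 1)]
Unfold 2 (reflect across v@1): 4 holes -> [(6, 0), (6, 1), (7, 0), (7, 1)]
Unfold 3 (reflect across h@6): 8 holes -> [(4, 0), (4, 1), (5, 0), (5, 1), (6, 0), (6, 1), (7, 0), (7, 1)]
Unfold 4 (reflect across v@2): 16 holes -> [(4, 0), (4, 1), (4, 2), (4, 3), (5, 0), (5, 1), (5, 2), (5, 3), (6, 0), (6, 1), (6, 2), (6, 3), (7, 0), (7, 1), (7, 2), (7, 3)]
Unfold 5 (reflect across h@4): 32 holes -> [(0, 0), (0, 1), (0, 2), (0, 3), (1, 0), (1, 1), (1, 2), (1, 3), (2, 0), (2, 1), (2, 2), (2, 3), (3, 0), (3, 1), (3, 2), (3, 3), (4, 0), (4, 1), (4, 2), (4, 3), (5, 0), (5, 1), (5, 2), (5, 3), (6, 0), (6, 1), (6, 2), (6, 3), (7, 0), (7, 1), (7, 2), (7, 3)]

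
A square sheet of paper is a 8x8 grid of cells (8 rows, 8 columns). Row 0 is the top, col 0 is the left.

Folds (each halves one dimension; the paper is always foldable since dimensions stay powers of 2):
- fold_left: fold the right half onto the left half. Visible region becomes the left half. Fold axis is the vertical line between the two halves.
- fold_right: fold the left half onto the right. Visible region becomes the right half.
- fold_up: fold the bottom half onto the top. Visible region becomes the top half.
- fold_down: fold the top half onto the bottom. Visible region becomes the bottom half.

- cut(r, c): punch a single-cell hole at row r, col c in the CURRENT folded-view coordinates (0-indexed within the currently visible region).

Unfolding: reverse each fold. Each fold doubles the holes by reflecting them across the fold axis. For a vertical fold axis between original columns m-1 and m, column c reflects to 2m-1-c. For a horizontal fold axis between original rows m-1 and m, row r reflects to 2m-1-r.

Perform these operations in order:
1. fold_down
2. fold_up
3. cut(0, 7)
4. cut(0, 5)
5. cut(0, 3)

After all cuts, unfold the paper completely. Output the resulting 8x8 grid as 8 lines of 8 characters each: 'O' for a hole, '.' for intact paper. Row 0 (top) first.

Op 1 fold_down: fold axis h@4; visible region now rows[4,8) x cols[0,8) = 4x8
Op 2 fold_up: fold axis h@6; visible region now rows[4,6) x cols[0,8) = 2x8
Op 3 cut(0, 7): punch at orig (4,7); cuts so far [(4, 7)]; region rows[4,6) x cols[0,8) = 2x8
Op 4 cut(0, 5): punch at orig (4,5); cuts so far [(4, 5), (4, 7)]; region rows[4,6) x cols[0,8) = 2x8
Op 5 cut(0, 3): punch at orig (4,3); cuts so far [(4, 3), (4, 5), (4, 7)]; region rows[4,6) x cols[0,8) = 2x8
Unfold 1 (reflect across h@6): 6 holes -> [(4, 3), (4, 5), (4, 7), (7, 3), (7, 5), (7, 7)]
Unfold 2 (reflect across h@4): 12 holes -> [(0, 3), (0, 5), (0, 7), (3, 3), (3, 5), (3, 7), (4, 3), (4, 5), (4, 7), (7, 3), (7, 5), (7, 7)]

Answer: ...O.O.O
........
........
...O.O.O
...O.O.O
........
........
...O.O.O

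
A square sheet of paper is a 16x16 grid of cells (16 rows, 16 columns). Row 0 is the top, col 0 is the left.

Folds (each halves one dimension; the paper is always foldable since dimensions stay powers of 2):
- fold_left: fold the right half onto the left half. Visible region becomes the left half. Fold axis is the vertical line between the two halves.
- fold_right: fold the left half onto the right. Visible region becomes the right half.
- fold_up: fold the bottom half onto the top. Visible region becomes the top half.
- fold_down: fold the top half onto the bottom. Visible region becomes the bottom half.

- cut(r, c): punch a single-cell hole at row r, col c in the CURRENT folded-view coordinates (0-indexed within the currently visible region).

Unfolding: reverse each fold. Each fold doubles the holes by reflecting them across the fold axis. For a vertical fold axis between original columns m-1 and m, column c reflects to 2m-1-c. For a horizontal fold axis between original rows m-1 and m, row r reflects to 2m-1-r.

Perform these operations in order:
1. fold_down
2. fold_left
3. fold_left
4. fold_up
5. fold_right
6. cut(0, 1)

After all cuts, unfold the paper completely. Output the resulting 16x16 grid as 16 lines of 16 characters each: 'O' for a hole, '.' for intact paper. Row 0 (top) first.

Answer: O..OO..OO..OO..O
................
................
................
................
................
................
O..OO..OO..OO..O
O..OO..OO..OO..O
................
................
................
................
................
................
O..OO..OO..OO..O

Derivation:
Op 1 fold_down: fold axis h@8; visible region now rows[8,16) x cols[0,16) = 8x16
Op 2 fold_left: fold axis v@8; visible region now rows[8,16) x cols[0,8) = 8x8
Op 3 fold_left: fold axis v@4; visible region now rows[8,16) x cols[0,4) = 8x4
Op 4 fold_up: fold axis h@12; visible region now rows[8,12) x cols[0,4) = 4x4
Op 5 fold_right: fold axis v@2; visible region now rows[8,12) x cols[2,4) = 4x2
Op 6 cut(0, 1): punch at orig (8,3); cuts so far [(8, 3)]; region rows[8,12) x cols[2,4) = 4x2
Unfold 1 (reflect across v@2): 2 holes -> [(8, 0), (8, 3)]
Unfold 2 (reflect across h@12): 4 holes -> [(8, 0), (8, 3), (15, 0), (15, 3)]
Unfold 3 (reflect across v@4): 8 holes -> [(8, 0), (8, 3), (8, 4), (8, 7), (15, 0), (15, 3), (15, 4), (15, 7)]
Unfold 4 (reflect across v@8): 16 holes -> [(8, 0), (8, 3), (8, 4), (8, 7), (8, 8), (8, 11), (8, 12), (8, 15), (15, 0), (15, 3), (15, 4), (15, 7), (15, 8), (15, 11), (15, 12), (15, 15)]
Unfold 5 (reflect across h@8): 32 holes -> [(0, 0), (0, 3), (0, 4), (0, 7), (0, 8), (0, 11), (0, 12), (0, 15), (7, 0), (7, 3), (7, 4), (7, 7), (7, 8), (7, 11), (7, 12), (7, 15), (8, 0), (8, 3), (8, 4), (8, 7), (8, 8), (8, 11), (8, 12), (8, 15), (15, 0), (15, 3), (15, 4), (15, 7), (15, 8), (15, 11), (15, 12), (15, 15)]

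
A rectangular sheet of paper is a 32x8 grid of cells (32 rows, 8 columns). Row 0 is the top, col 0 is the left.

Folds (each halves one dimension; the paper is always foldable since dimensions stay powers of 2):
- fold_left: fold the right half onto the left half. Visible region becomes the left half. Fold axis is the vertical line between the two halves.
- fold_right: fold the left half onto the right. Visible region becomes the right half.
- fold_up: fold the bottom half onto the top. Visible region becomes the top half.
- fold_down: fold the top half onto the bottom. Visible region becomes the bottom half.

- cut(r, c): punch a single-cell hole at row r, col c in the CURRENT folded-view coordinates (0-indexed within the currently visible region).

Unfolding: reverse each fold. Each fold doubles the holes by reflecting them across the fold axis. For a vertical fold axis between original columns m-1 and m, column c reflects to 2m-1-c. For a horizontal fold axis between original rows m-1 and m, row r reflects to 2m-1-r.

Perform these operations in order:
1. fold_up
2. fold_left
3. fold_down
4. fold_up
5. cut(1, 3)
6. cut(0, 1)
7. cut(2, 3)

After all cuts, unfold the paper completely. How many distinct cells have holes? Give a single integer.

Op 1 fold_up: fold axis h@16; visible region now rows[0,16) x cols[0,8) = 16x8
Op 2 fold_left: fold axis v@4; visible region now rows[0,16) x cols[0,4) = 16x4
Op 3 fold_down: fold axis h@8; visible region now rows[8,16) x cols[0,4) = 8x4
Op 4 fold_up: fold axis h@12; visible region now rows[8,12) x cols[0,4) = 4x4
Op 5 cut(1, 3): punch at orig (9,3); cuts so far [(9, 3)]; region rows[8,12) x cols[0,4) = 4x4
Op 6 cut(0, 1): punch at orig (8,1); cuts so far [(8, 1), (9, 3)]; region rows[8,12) x cols[0,4) = 4x4
Op 7 cut(2, 3): punch at orig (10,3); cuts so far [(8, 1), (9, 3), (10, 3)]; region rows[8,12) x cols[0,4) = 4x4
Unfold 1 (reflect across h@12): 6 holes -> [(8, 1), (9, 3), (10, 3), (13, 3), (14, 3), (15, 1)]
Unfold 2 (reflect across h@8): 12 holes -> [(0, 1), (1, 3), (2, 3), (5, 3), (6, 3), (7, 1), (8, 1), (9, 3), (10, 3), (13, 3), (14, 3), (15, 1)]
Unfold 3 (reflect across v@4): 24 holes -> [(0, 1), (0, 6), (1, 3), (1, 4), (2, 3), (2, 4), (5, 3), (5, 4), (6, 3), (6, 4), (7, 1), (7, 6), (8, 1), (8, 6), (9, 3), (9, 4), (10, 3), (10, 4), (13, 3), (13, 4), (14, 3), (14, 4), (15, 1), (15, 6)]
Unfold 4 (reflect across h@16): 48 holes -> [(0, 1), (0, 6), (1, 3), (1, 4), (2, 3), (2, 4), (5, 3), (5, 4), (6, 3), (6, 4), (7, 1), (7, 6), (8, 1), (8, 6), (9, 3), (9, 4), (10, 3), (10, 4), (13, 3), (13, 4), (14, 3), (14, 4), (15, 1), (15, 6), (16, 1), (16, 6), (17, 3), (17, 4), (18, 3), (18, 4), (21, 3), (21, 4), (22, 3), (22, 4), (23, 1), (23, 6), (24, 1), (24, 6), (25, 3), (25, 4), (26, 3), (26, 4), (29, 3), (29, 4), (30, 3), (30, 4), (31, 1), (31, 6)]

Answer: 48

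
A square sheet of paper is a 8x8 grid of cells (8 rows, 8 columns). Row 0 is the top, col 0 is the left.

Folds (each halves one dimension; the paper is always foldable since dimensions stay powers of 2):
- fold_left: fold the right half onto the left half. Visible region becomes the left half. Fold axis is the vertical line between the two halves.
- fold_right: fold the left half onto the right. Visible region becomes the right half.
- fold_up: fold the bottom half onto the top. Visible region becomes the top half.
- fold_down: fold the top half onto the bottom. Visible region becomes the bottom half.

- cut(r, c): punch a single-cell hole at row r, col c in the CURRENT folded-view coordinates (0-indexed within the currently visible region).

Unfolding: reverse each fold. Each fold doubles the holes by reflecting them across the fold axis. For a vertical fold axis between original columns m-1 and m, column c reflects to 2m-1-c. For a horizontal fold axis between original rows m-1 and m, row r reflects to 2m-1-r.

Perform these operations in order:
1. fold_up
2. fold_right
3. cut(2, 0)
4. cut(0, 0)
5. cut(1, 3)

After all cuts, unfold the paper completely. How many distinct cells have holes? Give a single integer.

Answer: 12

Derivation:
Op 1 fold_up: fold axis h@4; visible region now rows[0,4) x cols[0,8) = 4x8
Op 2 fold_right: fold axis v@4; visible region now rows[0,4) x cols[4,8) = 4x4
Op 3 cut(2, 0): punch at orig (2,4); cuts so far [(2, 4)]; region rows[0,4) x cols[4,8) = 4x4
Op 4 cut(0, 0): punch at orig (0,4); cuts so far [(0, 4), (2, 4)]; region rows[0,4) x cols[4,8) = 4x4
Op 5 cut(1, 3): punch at orig (1,7); cuts so far [(0, 4), (1, 7), (2, 4)]; region rows[0,4) x cols[4,8) = 4x4
Unfold 1 (reflect across v@4): 6 holes -> [(0, 3), (0, 4), (1, 0), (1, 7), (2, 3), (2, 4)]
Unfold 2 (reflect across h@4): 12 holes -> [(0, 3), (0, 4), (1, 0), (1, 7), (2, 3), (2, 4), (5, 3), (5, 4), (6, 0), (6, 7), (7, 3), (7, 4)]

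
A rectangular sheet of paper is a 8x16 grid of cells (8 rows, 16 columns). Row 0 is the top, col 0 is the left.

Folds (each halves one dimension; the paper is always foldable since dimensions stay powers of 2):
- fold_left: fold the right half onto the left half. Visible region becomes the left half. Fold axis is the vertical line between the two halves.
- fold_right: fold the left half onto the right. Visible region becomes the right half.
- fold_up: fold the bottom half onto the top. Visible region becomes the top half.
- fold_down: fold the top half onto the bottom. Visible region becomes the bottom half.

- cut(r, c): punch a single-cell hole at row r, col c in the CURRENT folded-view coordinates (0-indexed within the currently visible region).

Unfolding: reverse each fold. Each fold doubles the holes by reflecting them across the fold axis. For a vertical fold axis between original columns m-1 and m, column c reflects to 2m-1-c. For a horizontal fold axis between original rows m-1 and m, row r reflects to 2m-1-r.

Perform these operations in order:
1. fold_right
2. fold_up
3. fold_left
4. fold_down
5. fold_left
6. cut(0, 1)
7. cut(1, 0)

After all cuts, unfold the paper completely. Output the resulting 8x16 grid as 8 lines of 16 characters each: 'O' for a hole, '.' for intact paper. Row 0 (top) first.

Answer: O..OO..OO..OO..O
.OO..OO..OO..OO.
.OO..OO..OO..OO.
O..OO..OO..OO..O
O..OO..OO..OO..O
.OO..OO..OO..OO.
.OO..OO..OO..OO.
O..OO..OO..OO..O

Derivation:
Op 1 fold_right: fold axis v@8; visible region now rows[0,8) x cols[8,16) = 8x8
Op 2 fold_up: fold axis h@4; visible region now rows[0,4) x cols[8,16) = 4x8
Op 3 fold_left: fold axis v@12; visible region now rows[0,4) x cols[8,12) = 4x4
Op 4 fold_down: fold axis h@2; visible region now rows[2,4) x cols[8,12) = 2x4
Op 5 fold_left: fold axis v@10; visible region now rows[2,4) x cols[8,10) = 2x2
Op 6 cut(0, 1): punch at orig (2,9); cuts so far [(2, 9)]; region rows[2,4) x cols[8,10) = 2x2
Op 7 cut(1, 0): punch at orig (3,8); cuts so far [(2, 9), (3, 8)]; region rows[2,4) x cols[8,10) = 2x2
Unfold 1 (reflect across v@10): 4 holes -> [(2, 9), (2, 10), (3, 8), (3, 11)]
Unfold 2 (reflect across h@2): 8 holes -> [(0, 8), (0, 11), (1, 9), (1, 10), (2, 9), (2, 10), (3, 8), (3, 11)]
Unfold 3 (reflect across v@12): 16 holes -> [(0, 8), (0, 11), (0, 12), (0, 15), (1, 9), (1, 10), (1, 13), (1, 14), (2, 9), (2, 10), (2, 13), (2, 14), (3, 8), (3, 11), (3, 12), (3, 15)]
Unfold 4 (reflect across h@4): 32 holes -> [(0, 8), (0, 11), (0, 12), (0, 15), (1, 9), (1, 10), (1, 13), (1, 14), (2, 9), (2, 10), (2, 13), (2, 14), (3, 8), (3, 11), (3, 12), (3, 15), (4, 8), (4, 11), (4, 12), (4, 15), (5, 9), (5, 10), (5, 13), (5, 14), (6, 9), (6, 10), (6, 13), (6, 14), (7, 8), (7, 11), (7, 12), (7, 15)]
Unfold 5 (reflect across v@8): 64 holes -> [(0, 0), (0, 3), (0, 4), (0, 7), (0, 8), (0, 11), (0, 12), (0, 15), (1, 1), (1, 2), (1, 5), (1, 6), (1, 9), (1, 10), (1, 13), (1, 14), (2, 1), (2, 2), (2, 5), (2, 6), (2, 9), (2, 10), (2, 13), (2, 14), (3, 0), (3, 3), (3, 4), (3, 7), (3, 8), (3, 11), (3, 12), (3, 15), (4, 0), (4, 3), (4, 4), (4, 7), (4, 8), (4, 11), (4, 12), (4, 15), (5, 1), (5, 2), (5, 5), (5, 6), (5, 9), (5, 10), (5, 13), (5, 14), (6, 1), (6, 2), (6, 5), (6, 6), (6, 9), (6, 10), (6, 13), (6, 14), (7, 0), (7, 3), (7, 4), (7, 7), (7, 8), (7, 11), (7, 12), (7, 15)]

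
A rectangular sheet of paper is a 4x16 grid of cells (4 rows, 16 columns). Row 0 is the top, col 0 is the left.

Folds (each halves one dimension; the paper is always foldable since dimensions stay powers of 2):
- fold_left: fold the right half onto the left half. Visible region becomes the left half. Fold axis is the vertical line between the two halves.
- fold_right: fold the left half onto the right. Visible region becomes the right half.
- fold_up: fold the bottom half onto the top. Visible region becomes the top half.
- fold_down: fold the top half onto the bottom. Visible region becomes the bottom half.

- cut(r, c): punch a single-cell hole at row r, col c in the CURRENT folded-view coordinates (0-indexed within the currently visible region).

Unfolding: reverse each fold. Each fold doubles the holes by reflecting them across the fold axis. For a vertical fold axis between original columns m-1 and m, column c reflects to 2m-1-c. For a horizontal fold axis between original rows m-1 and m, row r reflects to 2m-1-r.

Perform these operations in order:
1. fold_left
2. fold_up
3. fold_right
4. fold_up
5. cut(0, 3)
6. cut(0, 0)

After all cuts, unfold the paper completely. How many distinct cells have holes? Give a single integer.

Answer: 32

Derivation:
Op 1 fold_left: fold axis v@8; visible region now rows[0,4) x cols[0,8) = 4x8
Op 2 fold_up: fold axis h@2; visible region now rows[0,2) x cols[0,8) = 2x8
Op 3 fold_right: fold axis v@4; visible region now rows[0,2) x cols[4,8) = 2x4
Op 4 fold_up: fold axis h@1; visible region now rows[0,1) x cols[4,8) = 1x4
Op 5 cut(0, 3): punch at orig (0,7); cuts so far [(0, 7)]; region rows[0,1) x cols[4,8) = 1x4
Op 6 cut(0, 0): punch at orig (0,4); cuts so far [(0, 4), (0, 7)]; region rows[0,1) x cols[4,8) = 1x4
Unfold 1 (reflect across h@1): 4 holes -> [(0, 4), (0, 7), (1, 4), (1, 7)]
Unfold 2 (reflect across v@4): 8 holes -> [(0, 0), (0, 3), (0, 4), (0, 7), (1, 0), (1, 3), (1, 4), (1, 7)]
Unfold 3 (reflect across h@2): 16 holes -> [(0, 0), (0, 3), (0, 4), (0, 7), (1, 0), (1, 3), (1, 4), (1, 7), (2, 0), (2, 3), (2, 4), (2, 7), (3, 0), (3, 3), (3, 4), (3, 7)]
Unfold 4 (reflect across v@8): 32 holes -> [(0, 0), (0, 3), (0, 4), (0, 7), (0, 8), (0, 11), (0, 12), (0, 15), (1, 0), (1, 3), (1, 4), (1, 7), (1, 8), (1, 11), (1, 12), (1, 15), (2, 0), (2, 3), (2, 4), (2, 7), (2, 8), (2, 11), (2, 12), (2, 15), (3, 0), (3, 3), (3, 4), (3, 7), (3, 8), (3, 11), (3, 12), (3, 15)]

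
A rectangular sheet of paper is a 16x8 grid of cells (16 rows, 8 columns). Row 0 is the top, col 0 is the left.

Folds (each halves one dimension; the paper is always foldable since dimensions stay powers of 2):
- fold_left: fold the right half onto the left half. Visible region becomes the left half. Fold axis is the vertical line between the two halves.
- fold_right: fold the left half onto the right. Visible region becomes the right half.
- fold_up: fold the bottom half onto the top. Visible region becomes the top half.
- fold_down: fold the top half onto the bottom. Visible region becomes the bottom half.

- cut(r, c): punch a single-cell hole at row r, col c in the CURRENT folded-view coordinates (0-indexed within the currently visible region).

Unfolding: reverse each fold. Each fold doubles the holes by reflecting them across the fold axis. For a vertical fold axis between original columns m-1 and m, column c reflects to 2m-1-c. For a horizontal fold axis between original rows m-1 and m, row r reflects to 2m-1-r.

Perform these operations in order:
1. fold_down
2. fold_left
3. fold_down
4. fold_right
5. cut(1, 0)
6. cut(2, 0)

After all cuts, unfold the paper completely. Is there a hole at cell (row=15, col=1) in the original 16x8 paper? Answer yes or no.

Answer: no

Derivation:
Op 1 fold_down: fold axis h@8; visible region now rows[8,16) x cols[0,8) = 8x8
Op 2 fold_left: fold axis v@4; visible region now rows[8,16) x cols[0,4) = 8x4
Op 3 fold_down: fold axis h@12; visible region now rows[12,16) x cols[0,4) = 4x4
Op 4 fold_right: fold axis v@2; visible region now rows[12,16) x cols[2,4) = 4x2
Op 5 cut(1, 0): punch at orig (13,2); cuts so far [(13, 2)]; region rows[12,16) x cols[2,4) = 4x2
Op 6 cut(2, 0): punch at orig (14,2); cuts so far [(13, 2), (14, 2)]; region rows[12,16) x cols[2,4) = 4x2
Unfold 1 (reflect across v@2): 4 holes -> [(13, 1), (13, 2), (14, 1), (14, 2)]
Unfold 2 (reflect across h@12): 8 holes -> [(9, 1), (9, 2), (10, 1), (10, 2), (13, 1), (13, 2), (14, 1), (14, 2)]
Unfold 3 (reflect across v@4): 16 holes -> [(9, 1), (9, 2), (9, 5), (9, 6), (10, 1), (10, 2), (10, 5), (10, 6), (13, 1), (13, 2), (13, 5), (13, 6), (14, 1), (14, 2), (14, 5), (14, 6)]
Unfold 4 (reflect across h@8): 32 holes -> [(1, 1), (1, 2), (1, 5), (1, 6), (2, 1), (2, 2), (2, 5), (2, 6), (5, 1), (5, 2), (5, 5), (5, 6), (6, 1), (6, 2), (6, 5), (6, 6), (9, 1), (9, 2), (9, 5), (9, 6), (10, 1), (10, 2), (10, 5), (10, 6), (13, 1), (13, 2), (13, 5), (13, 6), (14, 1), (14, 2), (14, 5), (14, 6)]
Holes: [(1, 1), (1, 2), (1, 5), (1, 6), (2, 1), (2, 2), (2, 5), (2, 6), (5, 1), (5, 2), (5, 5), (5, 6), (6, 1), (6, 2), (6, 5), (6, 6), (9, 1), (9, 2), (9, 5), (9, 6), (10, 1), (10, 2), (10, 5), (10, 6), (13, 1), (13, 2), (13, 5), (13, 6), (14, 1), (14, 2), (14, 5), (14, 6)]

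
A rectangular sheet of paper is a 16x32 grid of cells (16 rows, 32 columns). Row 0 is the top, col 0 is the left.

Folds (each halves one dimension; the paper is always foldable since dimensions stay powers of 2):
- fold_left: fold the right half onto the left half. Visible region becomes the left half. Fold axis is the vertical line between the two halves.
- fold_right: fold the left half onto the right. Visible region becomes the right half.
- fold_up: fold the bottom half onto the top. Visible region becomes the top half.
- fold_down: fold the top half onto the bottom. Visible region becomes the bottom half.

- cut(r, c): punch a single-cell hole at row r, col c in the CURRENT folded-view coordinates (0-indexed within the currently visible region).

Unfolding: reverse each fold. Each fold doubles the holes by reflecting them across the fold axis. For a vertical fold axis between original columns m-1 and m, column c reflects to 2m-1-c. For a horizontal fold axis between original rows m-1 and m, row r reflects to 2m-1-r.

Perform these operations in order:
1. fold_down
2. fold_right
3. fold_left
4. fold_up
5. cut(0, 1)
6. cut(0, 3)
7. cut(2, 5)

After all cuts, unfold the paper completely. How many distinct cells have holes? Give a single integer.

Op 1 fold_down: fold axis h@8; visible region now rows[8,16) x cols[0,32) = 8x32
Op 2 fold_right: fold axis v@16; visible region now rows[8,16) x cols[16,32) = 8x16
Op 3 fold_left: fold axis v@24; visible region now rows[8,16) x cols[16,24) = 8x8
Op 4 fold_up: fold axis h@12; visible region now rows[8,12) x cols[16,24) = 4x8
Op 5 cut(0, 1): punch at orig (8,17); cuts so far [(8, 17)]; region rows[8,12) x cols[16,24) = 4x8
Op 6 cut(0, 3): punch at orig (8,19); cuts so far [(8, 17), (8, 19)]; region rows[8,12) x cols[16,24) = 4x8
Op 7 cut(2, 5): punch at orig (10,21); cuts so far [(8, 17), (8, 19), (10, 21)]; region rows[8,12) x cols[16,24) = 4x8
Unfold 1 (reflect across h@12): 6 holes -> [(8, 17), (8, 19), (10, 21), (13, 21), (15, 17), (15, 19)]
Unfold 2 (reflect across v@24): 12 holes -> [(8, 17), (8, 19), (8, 28), (8, 30), (10, 21), (10, 26), (13, 21), (13, 26), (15, 17), (15, 19), (15, 28), (15, 30)]
Unfold 3 (reflect across v@16): 24 holes -> [(8, 1), (8, 3), (8, 12), (8, 14), (8, 17), (8, 19), (8, 28), (8, 30), (10, 5), (10, 10), (10, 21), (10, 26), (13, 5), (13, 10), (13, 21), (13, 26), (15, 1), (15, 3), (15, 12), (15, 14), (15, 17), (15, 19), (15, 28), (15, 30)]
Unfold 4 (reflect across h@8): 48 holes -> [(0, 1), (0, 3), (0, 12), (0, 14), (0, 17), (0, 19), (0, 28), (0, 30), (2, 5), (2, 10), (2, 21), (2, 26), (5, 5), (5, 10), (5, 21), (5, 26), (7, 1), (7, 3), (7, 12), (7, 14), (7, 17), (7, 19), (7, 28), (7, 30), (8, 1), (8, 3), (8, 12), (8, 14), (8, 17), (8, 19), (8, 28), (8, 30), (10, 5), (10, 10), (10, 21), (10, 26), (13, 5), (13, 10), (13, 21), (13, 26), (15, 1), (15, 3), (15, 12), (15, 14), (15, 17), (15, 19), (15, 28), (15, 30)]

Answer: 48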